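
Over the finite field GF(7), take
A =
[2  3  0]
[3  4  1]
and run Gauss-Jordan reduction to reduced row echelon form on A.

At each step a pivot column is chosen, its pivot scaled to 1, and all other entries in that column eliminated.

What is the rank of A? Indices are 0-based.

[1] R0 /= 2  ⇒  (1, 5, 0)
     R1 -= 3·R0  ⇒  (0, 3, 1)
[2] R1 /= 3  ⇒  (0, 1, 5)
     R0 -= 5·R1  ⇒  (1, 0, 3)

rank = 2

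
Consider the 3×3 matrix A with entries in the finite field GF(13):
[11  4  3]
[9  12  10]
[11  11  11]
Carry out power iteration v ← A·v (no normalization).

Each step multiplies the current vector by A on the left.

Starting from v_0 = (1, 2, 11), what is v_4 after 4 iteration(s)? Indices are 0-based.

v_0 = (1, 2, 11).
v_1 = A·v_0 = (0, 0, 11).
v_2 = A·v_1 = (7, 6, 4).
v_3 = A·v_2 = (9, 6, 5).
v_4 = A·v_3 = (8, 8, 12).

v_4 = (8, 8, 12)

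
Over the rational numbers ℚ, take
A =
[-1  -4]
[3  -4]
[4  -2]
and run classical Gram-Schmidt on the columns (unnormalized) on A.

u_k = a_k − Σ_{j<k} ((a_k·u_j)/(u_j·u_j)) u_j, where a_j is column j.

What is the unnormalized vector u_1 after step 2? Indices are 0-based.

Step 1: u_0 = a_0 = (-1, 3, 4).
Step 2: u_1 = a_1 − (-8/13)·u_0 = (-60/13, -28/13, 6/13).

u_1 = (-60/13, -28/13, 6/13)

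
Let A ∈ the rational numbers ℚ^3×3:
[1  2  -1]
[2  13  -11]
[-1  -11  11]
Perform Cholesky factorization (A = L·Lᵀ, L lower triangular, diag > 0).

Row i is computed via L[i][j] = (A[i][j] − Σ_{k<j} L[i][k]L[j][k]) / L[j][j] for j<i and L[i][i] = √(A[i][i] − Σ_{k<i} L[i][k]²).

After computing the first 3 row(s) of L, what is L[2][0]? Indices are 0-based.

Step 1: L[0][0] = √(1) = 1.
  L[1][0] = (2) / L[0][0] = 2.
Step 2: L[1][1] = √(9) = 3.
  L[2][0] = (-1) / L[0][0] = -1.
  L[2][1] = (-9) / L[1][1] = -3.
Step 3: L[2][2] = √(1) = 1.

L[2][0] = -1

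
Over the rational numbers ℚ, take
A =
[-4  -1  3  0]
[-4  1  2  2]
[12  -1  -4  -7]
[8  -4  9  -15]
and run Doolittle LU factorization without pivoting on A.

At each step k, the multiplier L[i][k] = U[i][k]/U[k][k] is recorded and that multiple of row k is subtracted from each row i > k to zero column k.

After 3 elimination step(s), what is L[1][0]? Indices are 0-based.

L[1][0] = 1

k=0: U[0][0]=-4
  eliminate (1,0): mult=1, new row 1: (0, 2, -1, 2); set L[1][0]=1
  eliminate (2,0): mult=-3, new row 2: (0, -4, 5, -7); set L[2][0]=-3
  eliminate (3,0): mult=-2, new row 3: (0, -6, 15, -15); set L[3][0]=-2
k=1: U[1][1]=2
  eliminate (2,1): mult=-2, new row 2: (0, 0, 3, -3); set L[2][1]=-2
  eliminate (3,1): mult=-3, new row 3: (0, 0, 12, -9); set L[3][1]=-3
k=2: U[2][2]=3
  eliminate (3,2): mult=4, new row 3: (0, 0, 0, 3); set L[3][2]=4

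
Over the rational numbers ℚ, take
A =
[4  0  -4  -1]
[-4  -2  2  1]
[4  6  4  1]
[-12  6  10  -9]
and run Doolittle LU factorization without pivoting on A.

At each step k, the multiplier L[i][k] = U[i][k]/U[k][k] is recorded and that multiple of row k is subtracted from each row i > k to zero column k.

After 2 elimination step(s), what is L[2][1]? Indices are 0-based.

L[2][1] = -3

[col 0] pivot 4
  R1 -= -1*R0 → (0, -2, -2, 0)  (L[1][0] := -1)
  R2 -= 1*R0 → (0, 6, 8, 2)  (L[2][0] := 1)
  R3 -= -3*R0 → (0, 6, -2, -12)  (L[3][0] := -3)
[col 1] pivot -2
  R2 -= -3*R1 → (0, 0, 2, 2)  (L[2][1] := -3)
  R3 -= -3*R1 → (0, 0, -8, -12)  (L[3][1] := -3)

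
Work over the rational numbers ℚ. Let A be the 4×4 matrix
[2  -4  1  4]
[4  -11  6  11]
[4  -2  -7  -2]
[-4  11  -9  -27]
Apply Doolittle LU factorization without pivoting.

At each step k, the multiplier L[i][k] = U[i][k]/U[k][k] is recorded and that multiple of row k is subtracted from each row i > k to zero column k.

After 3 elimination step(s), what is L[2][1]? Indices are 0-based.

L[2][1] = -2

k=0: U[0][0]=2
  eliminate (1,0): mult=2, new row 1: (0, -3, 4, 3); set L[1][0]=2
  eliminate (2,0): mult=2, new row 2: (0, 6, -9, -10); set L[2][0]=2
  eliminate (3,0): mult=-2, new row 3: (0, 3, -7, -19); set L[3][0]=-2
k=1: U[1][1]=-3
  eliminate (2,1): mult=-2, new row 2: (0, 0, -1, -4); set L[2][1]=-2
  eliminate (3,1): mult=-1, new row 3: (0, 0, -3, -16); set L[3][1]=-1
k=2: U[2][2]=-1
  eliminate (3,2): mult=3, new row 3: (0, 0, 0, -4); set L[3][2]=3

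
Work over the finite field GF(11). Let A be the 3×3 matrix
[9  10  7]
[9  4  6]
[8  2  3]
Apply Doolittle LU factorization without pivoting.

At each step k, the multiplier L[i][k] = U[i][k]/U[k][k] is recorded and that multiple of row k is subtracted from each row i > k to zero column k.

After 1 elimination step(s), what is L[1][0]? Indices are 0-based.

[col 0] pivot 9
  R1 -= 1*R0 → (0, 5, 10)  (L[1][0] := 1)
  R2 -= 7*R0 → (0, 9, 9)  (L[2][0] := 7)

L[1][0] = 1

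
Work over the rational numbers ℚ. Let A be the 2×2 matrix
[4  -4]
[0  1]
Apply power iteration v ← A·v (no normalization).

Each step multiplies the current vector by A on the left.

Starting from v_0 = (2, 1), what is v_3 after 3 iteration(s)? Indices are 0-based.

v_3 = (44, 1)

v_0 = (2, 1).
v_1 = A·v_0 = (4, 1).
v_2 = A·v_1 = (12, 1).
v_3 = A·v_2 = (44, 1).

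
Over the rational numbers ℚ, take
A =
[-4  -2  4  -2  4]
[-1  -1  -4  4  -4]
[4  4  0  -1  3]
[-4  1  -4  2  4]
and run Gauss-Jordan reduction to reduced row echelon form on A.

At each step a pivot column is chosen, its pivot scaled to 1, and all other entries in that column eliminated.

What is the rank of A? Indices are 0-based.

[1] R0 /= -4  ⇒  (1, 1/2, -1, 1/2, -1)
     R1 -= -1·R0  ⇒  (0, -1/2, -5, 9/2, -5)
     R2 -= 4·R0  ⇒  (0, 2, 4, -3, 7)
     R3 -= -4·R0  ⇒  (0, 3, -8, 4, 0)
[2] R1 /= -1/2  ⇒  (0, 1, 10, -9, 10)
     R0 -= 1/2·R1  ⇒  (1, 0, -6, 5, -6)
     R2 -= 2·R1  ⇒  (0, 0, -16, 15, -13)
     R3 -= 3·R1  ⇒  (0, 0, -38, 31, -30)
[3] R2 /= -16  ⇒  (0, 0, 1, -15/16, 13/16)
     R0 -= -6·R2  ⇒  (1, 0, 0, -5/8, -9/8)
     R1 -= 10·R2  ⇒  (0, 1, 0, 3/8, 15/8)
     R3 -= -38·R2  ⇒  (0, 0, 0, -37/8, 7/8)
[4] R3 /= -37/8  ⇒  (0, 0, 0, 1, -7/37)
     R0 -= -5/8·R3  ⇒  (1, 0, 0, 0, -46/37)
     R1 -= 3/8·R3  ⇒  (0, 1, 0, 0, 72/37)
     R2 -= -15/16·R3  ⇒  (0, 0, 1, 0, 47/74)

rank = 4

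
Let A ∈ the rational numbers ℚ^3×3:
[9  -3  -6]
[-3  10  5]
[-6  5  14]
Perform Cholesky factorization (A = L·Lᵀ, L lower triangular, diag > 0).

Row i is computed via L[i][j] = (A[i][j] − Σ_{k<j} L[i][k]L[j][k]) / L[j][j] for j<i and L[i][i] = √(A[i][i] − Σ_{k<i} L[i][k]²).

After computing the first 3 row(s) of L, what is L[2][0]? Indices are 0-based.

Step 1: L[0][0] = √(9) = 3.
  L[1][0] = (-3) / L[0][0] = -1.
Step 2: L[1][1] = √(9) = 3.
  L[2][0] = (-6) / L[0][0] = -2.
  L[2][1] = (3) / L[1][1] = 1.
Step 3: L[2][2] = √(9) = 3.

L[2][0] = -2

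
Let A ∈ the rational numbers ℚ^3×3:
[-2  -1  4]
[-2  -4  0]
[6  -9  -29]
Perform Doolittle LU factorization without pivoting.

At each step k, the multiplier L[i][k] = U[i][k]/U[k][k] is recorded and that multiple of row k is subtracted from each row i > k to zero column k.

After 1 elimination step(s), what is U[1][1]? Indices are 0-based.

Step 1: pivot at (0,0) is -2.
  row1 ← row1 − (1)·row0  ⇒  L[1][0]=1, U row1=(0, -3, -4)
  row2 ← row2 − (-3)·row0  ⇒  L[2][0]=-3, U row2=(0, -12, -17)

U[1][1] = -3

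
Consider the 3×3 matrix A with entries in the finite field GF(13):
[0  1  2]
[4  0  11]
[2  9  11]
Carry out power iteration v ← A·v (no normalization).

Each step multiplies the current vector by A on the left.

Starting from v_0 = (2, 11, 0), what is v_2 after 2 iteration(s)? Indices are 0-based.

v_2 = (6, 7, 5)

v_0 = (2, 11, 0).
v_1 = A·v_0 = (11, 8, 12).
v_2 = A·v_1 = (6, 7, 5).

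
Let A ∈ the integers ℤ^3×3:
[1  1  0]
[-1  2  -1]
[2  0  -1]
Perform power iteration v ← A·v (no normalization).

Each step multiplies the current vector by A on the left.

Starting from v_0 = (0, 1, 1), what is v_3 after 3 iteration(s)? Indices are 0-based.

v_3 = (4, -1, 1)

v_0 = (0, 1, 1).
v_1 = A·v_0 = (1, 1, -1).
v_2 = A·v_1 = (2, 2, 3).
v_3 = A·v_2 = (4, -1, 1).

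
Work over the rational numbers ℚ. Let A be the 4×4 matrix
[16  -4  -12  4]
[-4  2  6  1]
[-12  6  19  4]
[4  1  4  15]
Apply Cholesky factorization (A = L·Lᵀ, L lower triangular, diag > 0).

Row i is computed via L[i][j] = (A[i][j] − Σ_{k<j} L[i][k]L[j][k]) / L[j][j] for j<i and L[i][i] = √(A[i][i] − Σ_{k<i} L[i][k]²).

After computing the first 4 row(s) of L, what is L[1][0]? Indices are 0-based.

Step 1: L[0][0] = √(16) = 4.
  L[1][0] = (-4) / L[0][0] = -1.
Step 2: L[1][1] = √(1) = 1.
  L[2][0] = (-12) / L[0][0] = -3.
  L[2][1] = (3) / L[1][1] = 3.
Step 3: L[2][2] = √(1) = 1.
  L[3][0] = (4) / L[0][0] = 1.
  L[3][1] = (2) / L[1][1] = 2.
  L[3][2] = (1) / L[2][2] = 1.
Step 4: L[3][3] = √(9) = 3.

L[1][0] = -1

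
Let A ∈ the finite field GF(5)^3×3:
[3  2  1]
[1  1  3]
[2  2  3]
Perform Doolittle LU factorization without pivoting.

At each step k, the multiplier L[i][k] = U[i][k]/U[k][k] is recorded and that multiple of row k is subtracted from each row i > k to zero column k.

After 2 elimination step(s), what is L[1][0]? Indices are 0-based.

[col 0] pivot 3
  R1 -= 2*R0 → (0, 2, 1)  (L[1][0] := 2)
  R2 -= 4*R0 → (0, 4, 4)  (L[2][0] := 4)
[col 1] pivot 2
  R2 -= 2*R1 → (0, 0, 2)  (L[2][1] := 2)

L[1][0] = 2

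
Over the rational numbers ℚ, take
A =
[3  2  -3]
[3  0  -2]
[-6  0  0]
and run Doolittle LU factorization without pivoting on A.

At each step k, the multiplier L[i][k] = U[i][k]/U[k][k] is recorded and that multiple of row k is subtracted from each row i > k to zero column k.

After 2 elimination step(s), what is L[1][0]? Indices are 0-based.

Step 1: pivot at (0,0) is 3.
  row1 ← row1 − (1)·row0  ⇒  L[1][0]=1, U row1=(0, -2, 1)
  row2 ← row2 − (-2)·row0  ⇒  L[2][0]=-2, U row2=(0, 4, -6)
Step 2: pivot at (1,1) is -2.
  row2 ← row2 − (-2)·row1  ⇒  L[2][1]=-2, U row2=(0, 0, -4)

L[1][0] = 1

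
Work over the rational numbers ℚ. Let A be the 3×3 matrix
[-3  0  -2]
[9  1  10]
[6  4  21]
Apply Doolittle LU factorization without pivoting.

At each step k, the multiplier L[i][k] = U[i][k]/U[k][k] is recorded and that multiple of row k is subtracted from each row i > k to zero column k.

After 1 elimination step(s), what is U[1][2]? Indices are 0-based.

Step 1: pivot at (0,0) is -3.
  row1 ← row1 − (-3)·row0  ⇒  L[1][0]=-3, U row1=(0, 1, 4)
  row2 ← row2 − (-2)·row0  ⇒  L[2][0]=-2, U row2=(0, 4, 17)

U[1][2] = 4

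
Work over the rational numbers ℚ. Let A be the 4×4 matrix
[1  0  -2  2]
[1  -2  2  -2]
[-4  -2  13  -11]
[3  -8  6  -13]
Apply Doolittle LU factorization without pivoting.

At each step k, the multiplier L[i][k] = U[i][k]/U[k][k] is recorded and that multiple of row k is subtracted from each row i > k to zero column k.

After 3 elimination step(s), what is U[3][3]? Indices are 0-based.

[col 0] pivot 1
  R1 -= 1*R0 → (0, -2, 4, -4)  (L[1][0] := 1)
  R2 -= -4*R0 → (0, -2, 5, -3)  (L[2][0] := -4)
  R3 -= 3*R0 → (0, -8, 12, -19)  (L[3][0] := 3)
[col 1] pivot -2
  R2 -= 1*R1 → (0, 0, 1, 1)  (L[2][1] := 1)
  R3 -= 4*R1 → (0, 0, -4, -3)  (L[3][1] := 4)
[col 2] pivot 1
  R3 -= -4*R2 → (0, 0, 0, 1)  (L[3][2] := -4)

U[3][3] = 1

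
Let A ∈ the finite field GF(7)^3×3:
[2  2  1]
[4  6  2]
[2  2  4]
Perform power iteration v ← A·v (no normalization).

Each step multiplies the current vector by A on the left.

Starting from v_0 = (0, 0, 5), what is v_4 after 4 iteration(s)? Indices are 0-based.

v_4 = (5, 1, 0)

v_0 = (0, 0, 5).
v_1 = A·v_0 = (5, 3, 6).
v_2 = A·v_1 = (1, 1, 5).
v_3 = A·v_2 = (2, 6, 3).
v_4 = A·v_3 = (5, 1, 0).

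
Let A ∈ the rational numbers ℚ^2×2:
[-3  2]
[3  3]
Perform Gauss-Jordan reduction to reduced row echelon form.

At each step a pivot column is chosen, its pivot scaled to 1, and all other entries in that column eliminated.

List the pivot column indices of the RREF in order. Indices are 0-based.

pivot columns: 0, 1

[1] R0 /= -3  ⇒  (1, -2/3)
     R1 -= 3·R0  ⇒  (0, 5)
[2] R1 /= 5  ⇒  (0, 1)
     R0 -= -2/3·R1  ⇒  (1, 0)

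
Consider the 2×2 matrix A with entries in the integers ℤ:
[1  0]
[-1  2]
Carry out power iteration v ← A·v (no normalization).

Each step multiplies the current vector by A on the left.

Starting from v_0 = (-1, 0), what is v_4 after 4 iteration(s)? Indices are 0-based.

v_0 = (-1, 0).
v_1 = A·v_0 = (-1, 1).
v_2 = A·v_1 = (-1, 3).
v_3 = A·v_2 = (-1, 7).
v_4 = A·v_3 = (-1, 15).

v_4 = (-1, 15)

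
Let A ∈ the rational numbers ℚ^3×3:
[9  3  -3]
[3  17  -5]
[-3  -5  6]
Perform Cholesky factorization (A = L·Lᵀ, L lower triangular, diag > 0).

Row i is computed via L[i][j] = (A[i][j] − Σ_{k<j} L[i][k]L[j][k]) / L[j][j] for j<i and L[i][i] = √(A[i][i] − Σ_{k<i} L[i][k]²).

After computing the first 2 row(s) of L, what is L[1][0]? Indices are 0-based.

Step 1: L[0][0] = √(9) = 3.
  L[1][0] = (3) / L[0][0] = 1.
Step 2: L[1][1] = √(16) = 4.

L[1][0] = 1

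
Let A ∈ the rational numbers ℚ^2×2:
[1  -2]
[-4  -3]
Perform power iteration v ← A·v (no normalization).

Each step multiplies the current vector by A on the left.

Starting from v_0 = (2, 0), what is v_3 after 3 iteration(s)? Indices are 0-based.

v_3 = (-14, -120)

v_0 = (2, 0).
v_1 = A·v_0 = (2, -8).
v_2 = A·v_1 = (18, 16).
v_3 = A·v_2 = (-14, -120).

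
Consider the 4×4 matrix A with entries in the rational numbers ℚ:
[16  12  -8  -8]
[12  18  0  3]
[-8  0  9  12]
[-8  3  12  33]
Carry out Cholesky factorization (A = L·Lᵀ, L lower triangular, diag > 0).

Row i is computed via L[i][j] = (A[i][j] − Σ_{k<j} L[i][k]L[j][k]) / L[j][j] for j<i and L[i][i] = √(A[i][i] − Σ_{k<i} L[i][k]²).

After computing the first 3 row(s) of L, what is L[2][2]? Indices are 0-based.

L[2][2] = 1

Step 1: L[0][0] = √(16) = 4.
  L[1][0] = (12) / L[0][0] = 3.
Step 2: L[1][1] = √(9) = 3.
  L[2][0] = (-8) / L[0][0] = -2.
  L[2][1] = (6) / L[1][1] = 2.
Step 3: L[2][2] = √(1) = 1.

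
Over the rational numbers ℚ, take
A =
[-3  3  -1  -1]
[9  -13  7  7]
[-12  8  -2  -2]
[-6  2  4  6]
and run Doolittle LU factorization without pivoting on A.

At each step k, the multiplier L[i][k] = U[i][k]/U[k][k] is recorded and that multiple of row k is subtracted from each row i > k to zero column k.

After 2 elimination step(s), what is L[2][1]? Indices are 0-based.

L[2][1] = 1

k=0: U[0][0]=-3
  eliminate (1,0): mult=-3, new row 1: (0, -4, 4, 4); set L[1][0]=-3
  eliminate (2,0): mult=4, new row 2: (0, -4, 2, 2); set L[2][0]=4
  eliminate (3,0): mult=2, new row 3: (0, -4, 6, 8); set L[3][0]=2
k=1: U[1][1]=-4
  eliminate (2,1): mult=1, new row 2: (0, 0, -2, -2); set L[2][1]=1
  eliminate (3,1): mult=1, new row 3: (0, 0, 2, 4); set L[3][1]=1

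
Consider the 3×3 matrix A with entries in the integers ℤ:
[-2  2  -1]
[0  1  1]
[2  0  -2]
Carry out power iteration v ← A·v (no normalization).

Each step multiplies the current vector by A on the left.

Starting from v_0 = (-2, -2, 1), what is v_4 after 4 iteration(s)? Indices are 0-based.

v_4 = (86, -5, -56)

v_0 = (-2, -2, 1).
v_1 = A·v_0 = (-1, -1, -6).
v_2 = A·v_1 = (6, -7, 10).
v_3 = A·v_2 = (-36, 3, -8).
v_4 = A·v_3 = (86, -5, -56).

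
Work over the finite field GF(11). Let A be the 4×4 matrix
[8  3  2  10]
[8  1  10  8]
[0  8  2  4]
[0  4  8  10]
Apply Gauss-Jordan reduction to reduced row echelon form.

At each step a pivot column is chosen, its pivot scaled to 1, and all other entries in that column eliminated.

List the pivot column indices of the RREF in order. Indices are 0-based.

pivot(0,0)=8: scale R0 → (1, 10, 3, 4)
  clear (1,0): R1 −= (8)R0 → (0, 9, 8, 9)
pivot(1,1)=9: scale R1 → (0, 1, 7, 1)
  clear (0,1): R0 −= (10)R1 → (1, 0, 10, 5)
  clear (2,1): R2 −= (8)R1 → (0, 0, 1, 7)
  clear (3,1): R3 −= (4)R1 → (0, 0, 2, 6)
pivot(2,2)=1: scale R2 → (0, 0, 1, 7)
  clear (0,2): R0 −= (10)R2 → (1, 0, 0, 1)
  clear (1,2): R1 −= (7)R2 → (0, 1, 0, 7)
  clear (3,2): R3 −= (2)R2 → (0, 0, 0, 3)
pivot(3,3)=3: scale R3 → (0, 0, 0, 1)
  clear (0,3): R0 −= (1)R3 → (1, 0, 0, 0)
  clear (1,3): R1 −= (7)R3 → (0, 1, 0, 0)
  clear (2,3): R2 −= (7)R3 → (0, 0, 1, 0)

pivot columns: 0, 1, 2, 3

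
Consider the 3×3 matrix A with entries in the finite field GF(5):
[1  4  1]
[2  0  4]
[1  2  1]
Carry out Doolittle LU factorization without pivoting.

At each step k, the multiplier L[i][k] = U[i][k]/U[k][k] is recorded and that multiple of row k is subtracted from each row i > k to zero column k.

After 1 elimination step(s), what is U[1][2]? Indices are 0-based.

U[1][2] = 2

Step 1: pivot at (0,0) is 1.
  row1 ← row1 − (2)·row0  ⇒  L[1][0]=2, U row1=(0, 2, 2)
  row2 ← row2 − (1)·row0  ⇒  L[2][0]=1, U row2=(0, 3, 0)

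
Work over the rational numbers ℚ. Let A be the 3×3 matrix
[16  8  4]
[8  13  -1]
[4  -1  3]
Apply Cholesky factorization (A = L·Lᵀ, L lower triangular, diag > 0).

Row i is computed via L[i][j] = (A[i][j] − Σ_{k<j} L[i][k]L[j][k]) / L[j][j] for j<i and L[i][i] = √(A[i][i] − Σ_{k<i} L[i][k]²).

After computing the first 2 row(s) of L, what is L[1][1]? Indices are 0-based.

Step 1: L[0][0] = √(16) = 4.
  L[1][0] = (8) / L[0][0] = 2.
Step 2: L[1][1] = √(9) = 3.

L[1][1] = 3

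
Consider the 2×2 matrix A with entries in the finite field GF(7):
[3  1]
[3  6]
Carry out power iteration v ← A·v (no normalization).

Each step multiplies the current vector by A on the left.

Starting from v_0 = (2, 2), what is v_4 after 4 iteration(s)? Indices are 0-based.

v_0 = (2, 2).
v_1 = A·v_0 = (1, 4).
v_2 = A·v_1 = (0, 6).
v_3 = A·v_2 = (6, 1).
v_4 = A·v_3 = (5, 3).

v_4 = (5, 3)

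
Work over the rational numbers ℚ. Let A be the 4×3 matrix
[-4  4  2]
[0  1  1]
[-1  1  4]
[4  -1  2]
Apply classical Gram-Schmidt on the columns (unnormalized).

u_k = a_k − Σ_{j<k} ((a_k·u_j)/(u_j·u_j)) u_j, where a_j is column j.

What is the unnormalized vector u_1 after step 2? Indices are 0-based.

u_1 = (16/11, 1, 4/11, 17/11)

Step 1: u_0 = a_0 = (-4, 0, -1, 4).
Step 2: u_1 = a_1 − (-7/11)·u_0 = (16/11, 1, 4/11, 17/11).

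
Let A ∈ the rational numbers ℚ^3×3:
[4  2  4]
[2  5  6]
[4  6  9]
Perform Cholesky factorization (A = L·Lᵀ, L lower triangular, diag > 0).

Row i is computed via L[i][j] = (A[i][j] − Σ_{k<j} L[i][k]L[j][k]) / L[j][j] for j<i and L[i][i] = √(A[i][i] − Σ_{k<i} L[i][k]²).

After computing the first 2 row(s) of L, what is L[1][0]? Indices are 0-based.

Step 1: L[0][0] = √(4) = 2.
  L[1][0] = (2) / L[0][0] = 1.
Step 2: L[1][1] = √(4) = 2.

L[1][0] = 1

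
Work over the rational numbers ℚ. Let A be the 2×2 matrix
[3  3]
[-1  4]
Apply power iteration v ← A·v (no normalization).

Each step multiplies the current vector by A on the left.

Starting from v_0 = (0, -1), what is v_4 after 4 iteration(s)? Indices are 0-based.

v_0 = (0, -1).
v_1 = A·v_0 = (-3, -4).
v_2 = A·v_1 = (-21, -13).
v_3 = A·v_2 = (-102, -31).
v_4 = A·v_3 = (-399, -22).

v_4 = (-399, -22)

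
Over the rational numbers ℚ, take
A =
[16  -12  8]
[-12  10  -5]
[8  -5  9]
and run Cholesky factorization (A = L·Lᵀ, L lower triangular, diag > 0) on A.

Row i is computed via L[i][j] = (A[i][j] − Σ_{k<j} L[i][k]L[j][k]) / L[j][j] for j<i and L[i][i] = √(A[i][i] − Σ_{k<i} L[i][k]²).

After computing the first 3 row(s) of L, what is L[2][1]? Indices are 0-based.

Step 1: L[0][0] = √(16) = 4.
  L[1][0] = (-12) / L[0][0] = -3.
Step 2: L[1][1] = √(1) = 1.
  L[2][0] = (8) / L[0][0] = 2.
  L[2][1] = (1) / L[1][1] = 1.
Step 3: L[2][2] = √(4) = 2.

L[2][1] = 1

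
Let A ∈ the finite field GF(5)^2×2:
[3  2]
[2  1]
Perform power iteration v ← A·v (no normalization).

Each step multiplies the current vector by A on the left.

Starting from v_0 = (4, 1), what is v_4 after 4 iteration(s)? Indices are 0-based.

v_0 = (4, 1).
v_1 = A·v_0 = (4, 4).
v_2 = A·v_1 = (0, 2).
v_3 = A·v_2 = (4, 2).
v_4 = A·v_3 = (1, 0).

v_4 = (1, 0)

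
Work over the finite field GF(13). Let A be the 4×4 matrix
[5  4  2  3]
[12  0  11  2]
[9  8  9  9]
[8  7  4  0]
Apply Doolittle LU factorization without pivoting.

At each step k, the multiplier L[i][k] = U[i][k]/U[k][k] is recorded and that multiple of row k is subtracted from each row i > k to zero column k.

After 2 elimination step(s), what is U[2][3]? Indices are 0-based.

U[2][3] = 1

k=0: U[0][0]=5
  eliminate (1,0): mult=5, new row 1: (0, 6, 1, 0); set L[1][0]=5
  eliminate (2,0): mult=7, new row 2: (0, 6, 8, 1); set L[2][0]=7
  eliminate (3,0): mult=12, new row 3: (0, 11, 6, 3); set L[3][0]=12
k=1: U[1][1]=6
  eliminate (2,1): mult=1, new row 2: (0, 0, 7, 1); set L[2][1]=1
  eliminate (3,1): mult=4, new row 3: (0, 0, 2, 3); set L[3][1]=4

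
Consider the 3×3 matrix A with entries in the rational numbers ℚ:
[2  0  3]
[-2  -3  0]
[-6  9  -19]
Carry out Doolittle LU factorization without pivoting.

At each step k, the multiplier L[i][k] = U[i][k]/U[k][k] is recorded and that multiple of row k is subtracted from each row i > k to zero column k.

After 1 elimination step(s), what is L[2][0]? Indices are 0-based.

[col 0] pivot 2
  R1 -= -1*R0 → (0, -3, 3)  (L[1][0] := -1)
  R2 -= -3*R0 → (0, 9, -10)  (L[2][0] := -3)

L[2][0] = -3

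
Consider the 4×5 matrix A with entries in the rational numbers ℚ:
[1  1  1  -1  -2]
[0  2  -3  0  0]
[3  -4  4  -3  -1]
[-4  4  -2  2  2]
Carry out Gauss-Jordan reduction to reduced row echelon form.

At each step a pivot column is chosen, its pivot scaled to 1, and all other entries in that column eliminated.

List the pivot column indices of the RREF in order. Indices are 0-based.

step 1: normalize row 0 (÷1) = (1, 1, 1, -1, -2)
  row 2: subtract 3×row0 = (0, -7, 1, 0, 5)
  row 3: subtract -4×row0 = (0, 8, 2, -2, -6)
step 2: normalize row 1 (÷2) = (0, 1, -3/2, 0, 0)
  row 0: subtract 1×row1 = (1, 0, 5/2, -1, -2)
  row 2: subtract -7×row1 = (0, 0, -19/2, 0, 5)
  row 3: subtract 8×row1 = (0, 0, 14, -2, -6)
step 3: normalize row 2 (÷-19/2) = (0, 0, 1, 0, -10/19)
  row 0: subtract 5/2×row2 = (1, 0, 0, -1, -13/19)
  row 1: subtract -3/2×row2 = (0, 1, 0, 0, -15/19)
  row 3: subtract 14×row2 = (0, 0, 0, -2, 26/19)
step 4: normalize row 3 (÷-2) = (0, 0, 0, 1, -13/19)
  row 0: subtract -1×row3 = (1, 0, 0, 0, -26/19)

pivot columns: 0, 1, 2, 3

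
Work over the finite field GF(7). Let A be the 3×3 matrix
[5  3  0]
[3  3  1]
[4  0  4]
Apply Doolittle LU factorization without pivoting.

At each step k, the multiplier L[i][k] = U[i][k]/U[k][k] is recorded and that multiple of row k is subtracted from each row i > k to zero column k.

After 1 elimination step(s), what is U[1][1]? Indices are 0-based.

U[1][1] = 4

[col 0] pivot 5
  R1 -= 2*R0 → (0, 4, 1)  (L[1][0] := 2)
  R2 -= 5*R0 → (0, 6, 4)  (L[2][0] := 5)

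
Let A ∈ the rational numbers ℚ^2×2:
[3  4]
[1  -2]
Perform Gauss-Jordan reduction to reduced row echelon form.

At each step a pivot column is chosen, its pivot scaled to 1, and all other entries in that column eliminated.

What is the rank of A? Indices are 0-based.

pivot(0,0)=3: scale R0 → (1, 4/3)
  clear (1,0): R1 −= (1)R0 → (0, -10/3)
pivot(1,1)=-10/3: scale R1 → (0, 1)
  clear (0,1): R0 −= (4/3)R1 → (1, 0)

rank = 2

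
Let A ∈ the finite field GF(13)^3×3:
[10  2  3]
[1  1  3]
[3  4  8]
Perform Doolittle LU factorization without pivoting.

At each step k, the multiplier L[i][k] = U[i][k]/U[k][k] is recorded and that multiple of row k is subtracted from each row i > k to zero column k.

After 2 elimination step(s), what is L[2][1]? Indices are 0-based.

L[2][1] = 1

Step 1: pivot at (0,0) is 10.
  row1 ← row1 − (4)·row0  ⇒  L[1][0]=4, U row1=(0, 6, 4)
  row2 ← row2 − (12)·row0  ⇒  L[2][0]=12, U row2=(0, 6, 11)
Step 2: pivot at (1,1) is 6.
  row2 ← row2 − (1)·row1  ⇒  L[2][1]=1, U row2=(0, 0, 7)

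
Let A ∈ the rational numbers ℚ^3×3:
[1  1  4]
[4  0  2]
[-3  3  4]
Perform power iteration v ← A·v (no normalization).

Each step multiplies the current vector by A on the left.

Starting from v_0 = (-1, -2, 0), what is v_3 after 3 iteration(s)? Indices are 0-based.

v_0 = (-1, -2, 0).
v_1 = A·v_0 = (-3, -4, -3).
v_2 = A·v_1 = (-19, -18, -15).
v_3 = A·v_2 = (-97, -106, -57).

v_3 = (-97, -106, -57)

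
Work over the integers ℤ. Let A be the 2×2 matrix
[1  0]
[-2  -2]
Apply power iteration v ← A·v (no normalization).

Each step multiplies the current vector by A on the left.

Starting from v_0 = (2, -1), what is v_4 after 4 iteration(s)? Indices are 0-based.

v_0 = (2, -1).
v_1 = A·v_0 = (2, -2).
v_2 = A·v_1 = (2, 0).
v_3 = A·v_2 = (2, -4).
v_4 = A·v_3 = (2, 4).

v_4 = (2, 4)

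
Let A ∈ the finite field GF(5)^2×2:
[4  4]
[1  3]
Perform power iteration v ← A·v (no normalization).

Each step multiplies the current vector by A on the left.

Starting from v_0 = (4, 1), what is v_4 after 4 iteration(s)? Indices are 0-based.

v_0 = (4, 1).
v_1 = A·v_0 = (0, 2).
v_2 = A·v_1 = (3, 1).
v_3 = A·v_2 = (1, 1).
v_4 = A·v_3 = (3, 4).

v_4 = (3, 4)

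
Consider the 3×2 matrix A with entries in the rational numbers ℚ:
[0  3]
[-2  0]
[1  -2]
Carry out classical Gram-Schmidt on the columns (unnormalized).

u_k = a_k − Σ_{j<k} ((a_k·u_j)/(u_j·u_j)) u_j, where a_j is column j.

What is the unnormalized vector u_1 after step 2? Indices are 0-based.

Step 1: u_0 = a_0 = (0, -2, 1).
Step 2: u_1 = a_1 − (-2/5)·u_0 = (3, -4/5, -8/5).

u_1 = (3, -4/5, -8/5)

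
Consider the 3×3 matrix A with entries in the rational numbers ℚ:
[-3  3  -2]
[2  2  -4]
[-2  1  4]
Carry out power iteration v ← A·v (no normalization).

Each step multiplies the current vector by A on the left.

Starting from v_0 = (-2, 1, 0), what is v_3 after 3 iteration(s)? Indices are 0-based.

v_0 = (-2, 1, 0).
v_1 = A·v_0 = (9, -2, 5).
v_2 = A·v_1 = (-43, -6, 0).
v_3 = A·v_2 = (111, -98, 80).

v_3 = (111, -98, 80)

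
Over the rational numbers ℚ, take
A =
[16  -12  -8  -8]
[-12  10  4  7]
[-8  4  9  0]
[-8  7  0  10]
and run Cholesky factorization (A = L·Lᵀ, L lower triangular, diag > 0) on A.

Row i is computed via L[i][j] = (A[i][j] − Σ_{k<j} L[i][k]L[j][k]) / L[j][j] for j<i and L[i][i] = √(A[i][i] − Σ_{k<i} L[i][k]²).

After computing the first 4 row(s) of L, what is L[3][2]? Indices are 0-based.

Step 1: L[0][0] = √(16) = 4.
  L[1][0] = (-12) / L[0][0] = -3.
Step 2: L[1][1] = √(1) = 1.
  L[2][0] = (-8) / L[0][0] = -2.
  L[2][1] = (-2) / L[1][1] = -2.
Step 3: L[2][2] = √(1) = 1.
  L[3][0] = (-8) / L[0][0] = -2.
  L[3][1] = (1) / L[1][1] = 1.
  L[3][2] = (-2) / L[2][2] = -2.
Step 4: L[3][3] = √(1) = 1.

L[3][2] = -2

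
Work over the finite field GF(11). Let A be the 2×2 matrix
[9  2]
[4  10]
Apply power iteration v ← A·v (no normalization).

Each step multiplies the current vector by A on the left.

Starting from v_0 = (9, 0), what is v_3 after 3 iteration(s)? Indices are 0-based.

v_3 = (8, 1)

v_0 = (9, 0).
v_1 = A·v_0 = (4, 3).
v_2 = A·v_1 = (9, 2).
v_3 = A·v_2 = (8, 1).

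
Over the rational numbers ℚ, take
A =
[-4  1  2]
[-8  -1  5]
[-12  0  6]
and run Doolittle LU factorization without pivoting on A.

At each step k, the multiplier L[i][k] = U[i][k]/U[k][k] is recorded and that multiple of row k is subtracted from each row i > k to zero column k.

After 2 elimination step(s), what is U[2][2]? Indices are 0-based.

U[2][2] = -1

k=0: U[0][0]=-4
  eliminate (1,0): mult=2, new row 1: (0, -3, 1); set L[1][0]=2
  eliminate (2,0): mult=3, new row 2: (0, -3, 0); set L[2][0]=3
k=1: U[1][1]=-3
  eliminate (2,1): mult=1, new row 2: (0, 0, -1); set L[2][1]=1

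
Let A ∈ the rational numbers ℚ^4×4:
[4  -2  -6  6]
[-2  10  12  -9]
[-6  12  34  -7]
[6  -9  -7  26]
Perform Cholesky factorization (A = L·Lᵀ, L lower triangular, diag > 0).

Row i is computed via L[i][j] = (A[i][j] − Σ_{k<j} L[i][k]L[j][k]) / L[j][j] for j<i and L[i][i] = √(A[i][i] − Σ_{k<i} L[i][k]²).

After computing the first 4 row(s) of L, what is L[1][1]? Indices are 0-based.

Step 1: L[0][0] = √(4) = 2.
  L[1][0] = (-2) / L[0][0] = -1.
Step 2: L[1][1] = √(9) = 3.
  L[2][0] = (-6) / L[0][0] = -3.
  L[2][1] = (9) / L[1][1] = 3.
Step 3: L[2][2] = √(16) = 4.
  L[3][0] = (6) / L[0][0] = 3.
  L[3][1] = (-6) / L[1][1] = -2.
  L[3][2] = (8) / L[2][2] = 2.
Step 4: L[3][3] = √(9) = 3.

L[1][1] = 3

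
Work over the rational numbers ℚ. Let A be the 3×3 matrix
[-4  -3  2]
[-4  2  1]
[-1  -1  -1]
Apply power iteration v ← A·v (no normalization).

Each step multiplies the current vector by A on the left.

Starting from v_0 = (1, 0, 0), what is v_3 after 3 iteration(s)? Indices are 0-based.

v_0 = (1, 0, 0).
v_1 = A·v_0 = (-4, -4, -1).
v_2 = A·v_1 = (26, 7, 9).
v_3 = A·v_2 = (-107, -81, -42).

v_3 = (-107, -81, -42)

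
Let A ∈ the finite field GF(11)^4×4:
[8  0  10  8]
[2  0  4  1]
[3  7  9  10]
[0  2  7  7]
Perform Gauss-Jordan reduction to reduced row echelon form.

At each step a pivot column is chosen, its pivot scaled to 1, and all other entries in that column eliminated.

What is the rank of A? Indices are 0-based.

pivot(0,0)=8: scale R0 → (1, 0, 4, 1)
  clear (1,0): R1 −= (2)R0 → (0, 0, 7, 10)
  clear (2,0): R2 −= (3)R0 → (0, 7, 8, 7)
pivot(1,1): swap R1↔R2
pivot(1,1)=7: scale R1 → (0, 1, 9, 1)
  clear (3,1): R3 −= (2)R1 → (0, 0, 0, 5)
pivot(2,2)=7: scale R2 → (0, 0, 1, 3)
  clear (0,2): R0 −= (4)R2 → (1, 0, 0, 0)
  clear (1,2): R1 −= (9)R2 → (0, 1, 0, 7)
pivot(3,3)=5: scale R3 → (0, 0, 0, 1)
  clear (1,3): R1 −= (7)R3 → (0, 1, 0, 0)
  clear (2,3): R2 −= (3)R3 → (0, 0, 1, 0)

rank = 4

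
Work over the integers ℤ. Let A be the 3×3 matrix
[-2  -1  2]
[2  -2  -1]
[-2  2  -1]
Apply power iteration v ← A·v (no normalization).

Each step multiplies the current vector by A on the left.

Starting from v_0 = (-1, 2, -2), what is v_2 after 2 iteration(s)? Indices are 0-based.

v_0 = (-1, 2, -2).
v_1 = A·v_0 = (-4, -4, 8).
v_2 = A·v_1 = (28, -8, -8).

v_2 = (28, -8, -8)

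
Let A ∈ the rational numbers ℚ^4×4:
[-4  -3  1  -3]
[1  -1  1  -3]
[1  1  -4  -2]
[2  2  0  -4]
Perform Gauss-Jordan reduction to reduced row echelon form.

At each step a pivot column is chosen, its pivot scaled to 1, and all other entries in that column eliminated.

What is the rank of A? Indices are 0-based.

step 1: normalize row 0 (÷-4) = (1, 3/4, -1/4, 3/4)
  row 1: subtract 1×row0 = (0, -7/4, 5/4, -15/4)
  row 2: subtract 1×row0 = (0, 1/4, -15/4, -11/4)
  row 3: subtract 2×row0 = (0, 1/2, 1/2, -11/2)
step 2: normalize row 1 (÷-7/4) = (0, 1, -5/7, 15/7)
  row 0: subtract 3/4×row1 = (1, 0, 2/7, -6/7)
  row 2: subtract 1/4×row1 = (0, 0, -25/7, -23/7)
  row 3: subtract 1/2×row1 = (0, 0, 6/7, -46/7)
step 3: normalize row 2 (÷-25/7) = (0, 0, 1, 23/25)
  row 0: subtract 2/7×row2 = (1, 0, 0, -28/25)
  row 1: subtract -5/7×row2 = (0, 1, 0, 14/5)
  row 3: subtract 6/7×row2 = (0, 0, 0, -184/25)
step 4: normalize row 3 (÷-184/25) = (0, 0, 0, 1)
  row 0: subtract -28/25×row3 = (1, 0, 0, 0)
  row 1: subtract 14/5×row3 = (0, 1, 0, 0)
  row 2: subtract 23/25×row3 = (0, 0, 1, 0)

rank = 4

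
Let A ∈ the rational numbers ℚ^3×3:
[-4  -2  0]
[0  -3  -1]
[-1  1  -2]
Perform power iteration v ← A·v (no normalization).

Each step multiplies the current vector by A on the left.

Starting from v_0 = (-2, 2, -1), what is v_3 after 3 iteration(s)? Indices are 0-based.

v_0 = (-2, 2, -1).
v_1 = A·v_0 = (4, -5, 6).
v_2 = A·v_1 = (-6, 9, -21).
v_3 = A·v_2 = (6, -6, 57).

v_3 = (6, -6, 57)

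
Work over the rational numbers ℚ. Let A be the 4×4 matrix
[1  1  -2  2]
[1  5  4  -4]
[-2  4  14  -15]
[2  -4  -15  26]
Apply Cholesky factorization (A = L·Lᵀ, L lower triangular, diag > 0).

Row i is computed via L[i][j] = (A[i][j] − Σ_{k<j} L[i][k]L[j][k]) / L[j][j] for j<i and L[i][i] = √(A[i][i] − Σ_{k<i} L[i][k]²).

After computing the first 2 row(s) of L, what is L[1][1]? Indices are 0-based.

Step 1: L[0][0] = √(1) = 1.
  L[1][0] = (1) / L[0][0] = 1.
Step 2: L[1][1] = √(4) = 2.

L[1][1] = 2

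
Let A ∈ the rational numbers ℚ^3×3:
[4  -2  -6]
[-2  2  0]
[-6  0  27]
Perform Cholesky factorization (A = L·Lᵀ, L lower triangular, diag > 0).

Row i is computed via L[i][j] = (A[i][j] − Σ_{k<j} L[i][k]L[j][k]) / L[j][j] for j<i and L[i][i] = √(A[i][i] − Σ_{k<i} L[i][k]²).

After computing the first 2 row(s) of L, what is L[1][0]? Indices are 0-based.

L[1][0] = -1

Step 1: L[0][0] = √(4) = 2.
  L[1][0] = (-2) / L[0][0] = -1.
Step 2: L[1][1] = √(1) = 1.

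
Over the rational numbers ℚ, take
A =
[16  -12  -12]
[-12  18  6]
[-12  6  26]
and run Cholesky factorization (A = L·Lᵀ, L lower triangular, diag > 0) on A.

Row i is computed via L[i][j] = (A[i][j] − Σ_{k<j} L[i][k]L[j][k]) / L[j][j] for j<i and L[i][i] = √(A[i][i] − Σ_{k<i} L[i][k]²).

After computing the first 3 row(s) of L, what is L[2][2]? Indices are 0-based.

Step 1: L[0][0] = √(16) = 4.
  L[1][0] = (-12) / L[0][0] = -3.
Step 2: L[1][1] = √(9) = 3.
  L[2][0] = (-12) / L[0][0] = -3.
  L[2][1] = (-3) / L[1][1] = -1.
Step 3: L[2][2] = √(16) = 4.

L[2][2] = 4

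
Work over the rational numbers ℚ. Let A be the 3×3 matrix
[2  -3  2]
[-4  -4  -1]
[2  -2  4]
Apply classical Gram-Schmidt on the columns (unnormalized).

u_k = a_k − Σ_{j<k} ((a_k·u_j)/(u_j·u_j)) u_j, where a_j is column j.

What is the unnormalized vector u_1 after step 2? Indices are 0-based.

u_1 = (-7/2, -3, -5/2)

Step 1: u_0 = a_0 = (2, -4, 2).
Step 2: u_1 = a_1 − (1/4)·u_0 = (-7/2, -3, -5/2).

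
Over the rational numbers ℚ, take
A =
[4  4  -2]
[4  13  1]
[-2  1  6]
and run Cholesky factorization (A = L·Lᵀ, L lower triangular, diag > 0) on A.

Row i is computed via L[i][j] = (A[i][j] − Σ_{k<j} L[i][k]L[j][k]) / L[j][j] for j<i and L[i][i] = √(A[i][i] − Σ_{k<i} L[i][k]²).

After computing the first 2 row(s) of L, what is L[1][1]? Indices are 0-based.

L[1][1] = 3

Step 1: L[0][0] = √(4) = 2.
  L[1][0] = (4) / L[0][0] = 2.
Step 2: L[1][1] = √(9) = 3.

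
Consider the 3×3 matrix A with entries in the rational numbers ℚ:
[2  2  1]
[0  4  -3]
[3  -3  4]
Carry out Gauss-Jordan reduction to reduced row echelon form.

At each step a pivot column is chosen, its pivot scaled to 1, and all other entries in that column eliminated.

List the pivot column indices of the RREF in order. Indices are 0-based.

step 1: normalize row 0 (÷2) = (1, 1, 1/2)
  row 2: subtract 3×row0 = (0, -6, 5/2)
step 2: normalize row 1 (÷4) = (0, 1, -3/4)
  row 0: subtract 1×row1 = (1, 0, 5/4)
  row 2: subtract -6×row1 = (0, 0, -2)
step 3: normalize row 2 (÷-2) = (0, 0, 1)
  row 0: subtract 5/4×row2 = (1, 0, 0)
  row 1: subtract -3/4×row2 = (0, 1, 0)

pivot columns: 0, 1, 2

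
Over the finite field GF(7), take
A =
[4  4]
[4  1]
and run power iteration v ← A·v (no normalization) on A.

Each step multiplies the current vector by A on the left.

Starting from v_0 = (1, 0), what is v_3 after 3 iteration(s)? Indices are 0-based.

v_3 = (5, 1)

v_0 = (1, 0).
v_1 = A·v_0 = (4, 4).
v_2 = A·v_1 = (4, 6).
v_3 = A·v_2 = (5, 1).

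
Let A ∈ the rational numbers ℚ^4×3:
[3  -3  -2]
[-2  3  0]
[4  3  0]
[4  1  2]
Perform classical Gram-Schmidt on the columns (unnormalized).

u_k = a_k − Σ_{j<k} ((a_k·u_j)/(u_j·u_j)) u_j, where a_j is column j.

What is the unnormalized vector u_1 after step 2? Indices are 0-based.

Step 1: u_0 = a_0 = (3, -2, 4, 4).
Step 2: u_1 = a_1 − (1/45)·u_0 = (-46/15, 137/45, 131/45, 41/45).

u_1 = (-46/15, 137/45, 131/45, 41/45)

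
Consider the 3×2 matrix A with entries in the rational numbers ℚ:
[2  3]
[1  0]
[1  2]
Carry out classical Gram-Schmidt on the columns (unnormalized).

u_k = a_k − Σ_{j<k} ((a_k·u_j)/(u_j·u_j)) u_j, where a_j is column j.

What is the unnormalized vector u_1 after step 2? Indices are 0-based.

Step 1: u_0 = a_0 = (2, 1, 1).
Step 2: u_1 = a_1 − (4/3)·u_0 = (1/3, -4/3, 2/3).

u_1 = (1/3, -4/3, 2/3)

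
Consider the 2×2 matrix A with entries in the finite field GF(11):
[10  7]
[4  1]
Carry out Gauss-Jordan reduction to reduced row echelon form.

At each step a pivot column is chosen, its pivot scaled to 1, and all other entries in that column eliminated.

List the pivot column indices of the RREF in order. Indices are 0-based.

[1] R0 /= 10  ⇒  (1, 4)
     R1 -= 4·R0  ⇒  (0, 7)
[2] R1 /= 7  ⇒  (0, 1)
     R0 -= 4·R1  ⇒  (1, 0)

pivot columns: 0, 1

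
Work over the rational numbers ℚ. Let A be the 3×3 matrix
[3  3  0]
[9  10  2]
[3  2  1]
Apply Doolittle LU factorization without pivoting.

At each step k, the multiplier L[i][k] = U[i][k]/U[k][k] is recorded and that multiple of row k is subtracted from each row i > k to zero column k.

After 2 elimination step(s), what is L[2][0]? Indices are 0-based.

[col 0] pivot 3
  R1 -= 3*R0 → (0, 1, 2)  (L[1][0] := 3)
  R2 -= 1*R0 → (0, -1, 1)  (L[2][0] := 1)
[col 1] pivot 1
  R2 -= -1*R1 → (0, 0, 3)  (L[2][1] := -1)

L[2][0] = 1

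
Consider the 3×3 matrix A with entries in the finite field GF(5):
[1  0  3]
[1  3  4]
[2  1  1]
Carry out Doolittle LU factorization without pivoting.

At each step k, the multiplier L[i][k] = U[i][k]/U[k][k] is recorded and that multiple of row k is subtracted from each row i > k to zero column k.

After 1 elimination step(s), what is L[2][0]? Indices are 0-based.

k=0: U[0][0]=1
  eliminate (1,0): mult=1, new row 1: (0, 3, 1); set L[1][0]=1
  eliminate (2,0): mult=2, new row 2: (0, 1, 0); set L[2][0]=2

L[2][0] = 2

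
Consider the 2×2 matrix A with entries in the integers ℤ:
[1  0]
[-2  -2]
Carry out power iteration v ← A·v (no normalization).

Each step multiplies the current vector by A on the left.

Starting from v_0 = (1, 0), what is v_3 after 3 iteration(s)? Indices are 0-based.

v_0 = (1, 0).
v_1 = A·v_0 = (1, -2).
v_2 = A·v_1 = (1, 2).
v_3 = A·v_2 = (1, -6).

v_3 = (1, -6)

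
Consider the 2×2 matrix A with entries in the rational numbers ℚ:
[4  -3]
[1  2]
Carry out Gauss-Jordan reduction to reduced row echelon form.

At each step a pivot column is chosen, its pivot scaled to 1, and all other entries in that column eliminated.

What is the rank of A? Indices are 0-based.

step 1: normalize row 0 (÷4) = (1, -3/4)
  row 1: subtract 1×row0 = (0, 11/4)
step 2: normalize row 1 (÷11/4) = (0, 1)
  row 0: subtract -3/4×row1 = (1, 0)

rank = 2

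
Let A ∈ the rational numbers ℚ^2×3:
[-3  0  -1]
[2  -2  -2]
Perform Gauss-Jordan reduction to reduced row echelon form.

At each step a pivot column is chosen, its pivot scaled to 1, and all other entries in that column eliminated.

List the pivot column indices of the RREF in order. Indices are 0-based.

[1] R0 /= -3  ⇒  (1, 0, 1/3)
     R1 -= 2·R0  ⇒  (0, -2, -8/3)
[2] R1 /= -2  ⇒  (0, 1, 4/3)

pivot columns: 0, 1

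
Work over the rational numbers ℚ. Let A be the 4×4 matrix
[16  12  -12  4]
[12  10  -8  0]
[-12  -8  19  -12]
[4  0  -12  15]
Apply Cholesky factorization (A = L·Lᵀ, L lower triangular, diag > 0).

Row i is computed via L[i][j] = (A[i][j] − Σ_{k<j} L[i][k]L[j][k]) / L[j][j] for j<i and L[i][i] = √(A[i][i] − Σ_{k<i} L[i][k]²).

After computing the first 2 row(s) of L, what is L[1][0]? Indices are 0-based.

Step 1: L[0][0] = √(16) = 4.
  L[1][0] = (12) / L[0][0] = 3.
Step 2: L[1][1] = √(1) = 1.

L[1][0] = 3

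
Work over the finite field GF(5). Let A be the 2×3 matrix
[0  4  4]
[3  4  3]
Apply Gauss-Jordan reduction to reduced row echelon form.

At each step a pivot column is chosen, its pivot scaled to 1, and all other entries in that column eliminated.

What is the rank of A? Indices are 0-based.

rank = 2

pivot(0,0): swap R0↔R1
pivot(0,0)=3: scale R0 → (1, 3, 1)
pivot(1,1)=4: scale R1 → (0, 1, 1)
  clear (0,1): R0 −= (3)R1 → (1, 0, 3)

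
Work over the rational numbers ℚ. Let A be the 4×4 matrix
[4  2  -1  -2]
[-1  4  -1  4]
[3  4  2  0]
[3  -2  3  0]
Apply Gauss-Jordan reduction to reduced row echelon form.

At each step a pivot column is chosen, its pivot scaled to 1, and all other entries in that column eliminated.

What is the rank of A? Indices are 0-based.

step 1: normalize row 0 (÷4) = (1, 1/2, -1/4, -1/2)
  row 1: subtract -1×row0 = (0, 9/2, -5/4, 7/2)
  row 2: subtract 3×row0 = (0, 5/2, 11/4, 3/2)
  row 3: subtract 3×row0 = (0, -7/2, 15/4, 3/2)
step 2: normalize row 1 (÷9/2) = (0, 1, -5/18, 7/9)
  row 0: subtract 1/2×row1 = (1, 0, -1/9, -8/9)
  row 2: subtract 5/2×row1 = (0, 0, 31/9, -4/9)
  row 3: subtract -7/2×row1 = (0, 0, 25/9, 38/9)
step 3: normalize row 2 (÷31/9) = (0, 0, 1, -4/31)
  row 0: subtract -1/9×row2 = (1, 0, 0, -28/31)
  row 1: subtract -5/18×row2 = (0, 1, 0, 23/31)
  row 3: subtract 25/9×row2 = (0, 0, 0, 142/31)
step 4: normalize row 3 (÷142/31) = (0, 0, 0, 1)
  row 0: subtract -28/31×row3 = (1, 0, 0, 0)
  row 1: subtract 23/31×row3 = (0, 1, 0, 0)
  row 2: subtract -4/31×row3 = (0, 0, 1, 0)

rank = 4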